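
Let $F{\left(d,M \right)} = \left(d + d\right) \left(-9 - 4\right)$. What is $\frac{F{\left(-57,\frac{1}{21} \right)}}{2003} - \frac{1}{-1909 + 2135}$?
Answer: $\frac{332929}{452678} \approx 0.73547$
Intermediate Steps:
$F{\left(d,M \right)} = - 26 d$ ($F{\left(d,M \right)} = 2 d \left(-13\right) = - 26 d$)
$\frac{F{\left(-57,\frac{1}{21} \right)}}{2003} - \frac{1}{-1909 + 2135} = \frac{\left(-26\right) \left(-57\right)}{2003} - \frac{1}{-1909 + 2135} = 1482 \cdot \frac{1}{2003} - \frac{1}{226} = \frac{1482}{2003} - \frac{1}{226} = \frac{332929}{452678}$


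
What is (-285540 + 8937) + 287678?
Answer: 11075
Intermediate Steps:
(-285540 + 8937) + 287678 = -276603 + 287678 = 11075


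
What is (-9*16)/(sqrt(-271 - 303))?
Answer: 72*I*sqrt(574)/287 ≈ 6.0104*I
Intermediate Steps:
(-9*16)/(sqrt(-271 - 303)) = -144*(-I*sqrt(574)/574) = -(-72)*I*sqrt(574)/287 = 72*I*sqrt(574)/287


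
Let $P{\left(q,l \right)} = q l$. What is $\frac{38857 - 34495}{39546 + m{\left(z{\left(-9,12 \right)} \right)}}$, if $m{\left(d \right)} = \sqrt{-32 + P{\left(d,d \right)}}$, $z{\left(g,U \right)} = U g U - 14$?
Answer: $\frac{43124913}{390542512} - \frac{2181 \sqrt{429017}}{390542512} \approx 0.10677$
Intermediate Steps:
$z{\left(g,U \right)} = -14 + g U^{2}$ ($z{\left(g,U \right)} = g U^{2} - 14 = -14 + g U^{2}$)
$P{\left(q,l \right)} = l q$
$m{\left(d \right)} = \sqrt{-32 + d^{2}}$ ($m{\left(d \right)} = \sqrt{-32 + d d} = \sqrt{-32 + d^{2}}$)
$\frac{38857 - 34495}{39546 + m{\left(z{\left(-9,12 \right)} \right)}} = \frac{38857 - 34495}{39546 + \sqrt{-32 + \left(-14 - 9 \cdot 12^{2}\right)^{2}}} = \frac{4362}{39546 + \sqrt{-32 + \left(-14 - 1296\right)^{2}}} = \frac{4362}{39546 + \sqrt{-32 + \left(-1310\right)^{2}}} = \frac{4362}{39546 + \sqrt{-32 + 1716100}} = \frac{4362}{39546 + \sqrt{1716068}} = \frac{4362}{39546 + 2 \sqrt{429017}}$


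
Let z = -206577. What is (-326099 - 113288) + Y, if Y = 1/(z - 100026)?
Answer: -134717372362/306603 ≈ -4.3939e+5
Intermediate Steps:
Y = -1/306603 (Y = 1/(-206577 - 100026) = 1/(-306603) = -1/306603 ≈ -3.2615e-6)
(-326099 - 113288) + Y = (-326099 - 113288) - 1/306603 = -439387 - 1/306603 = -134717372362/306603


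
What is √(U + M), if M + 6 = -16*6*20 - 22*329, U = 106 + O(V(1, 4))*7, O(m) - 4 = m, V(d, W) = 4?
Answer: I*√9002 ≈ 94.879*I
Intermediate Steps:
O(m) = 4 + m
U = 162 (U = 106 + (4 + 4)*7 = 106 + 8*7 = 106 + 56 = 162)
M = -9164 (M = -6 + (-16*6*20 - 22*329) = -6 + (-96*20 - 7238) = -6 + (-1920 - 7238) = -6 - 9158 = -9164)
√(U + M) = √(162 - 9164) = √(-9002) = I*√9002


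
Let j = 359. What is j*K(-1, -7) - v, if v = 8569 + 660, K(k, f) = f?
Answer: -11742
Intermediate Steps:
v = 9229
j*K(-1, -7) - v = 359*(-7) - 1*9229 = -2513 - 9229 = -11742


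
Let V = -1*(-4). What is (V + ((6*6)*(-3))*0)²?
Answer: 16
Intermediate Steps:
V = 4
(V + ((6*6)*(-3))*0)² = (4 + ((6*6)*(-3))*0)² = (4 + (36*(-3))*0)² = (4 - 108*0)² = (4 + 0)² = 4² = 16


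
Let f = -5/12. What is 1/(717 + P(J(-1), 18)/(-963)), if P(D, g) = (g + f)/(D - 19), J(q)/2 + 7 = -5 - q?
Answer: 473796/339711943 ≈ 0.0013947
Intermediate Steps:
f = -5/12 (f = -5*1/12 = -5/12 ≈ -0.41667)
J(q) = -24 - 2*q (J(q) = -14 + 2*(-5 - q) = -14 + (-10 - 2*q) = -24 - 2*q)
P(D, g) = (-5/12 + g)/(-19 + D) (P(D, g) = (g - 5/12)/(D - 19) = (-5/12 + g)/(-19 + D))
1/(717 + P(J(-1), 18)/(-963)) = 1/(717 + ((-5/12 + 18)/(-19 + (-24 - 2*(-1))))/(-963)) = 1/(717 + ((211/12)/(-19 + (-24 + 2)))*(-1/963)) = 1/(717 + ((211/12)/(-19 - 22))*(-1/963)) = 1/(717 + ((211/12)/(-41))*(-1/963)) = 1/(717 - 1/41*211/12*(-1/963)) = 1/(717 - 211/492*(-1/963)) = 1/(717 + 211/473796) = 1/(339711943/473796) = 473796/339711943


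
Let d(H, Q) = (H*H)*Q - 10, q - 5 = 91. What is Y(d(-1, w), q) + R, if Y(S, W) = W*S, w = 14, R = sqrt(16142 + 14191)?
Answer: 384 + sqrt(30333) ≈ 558.16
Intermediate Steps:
q = 96 (q = 5 + 91 = 96)
R = sqrt(30333) ≈ 174.16
d(H, Q) = -10 + Q*H**2 (d(H, Q) = H**2*Q - 10 = Q*H**2 - 10 = -10 + Q*H**2)
Y(S, W) = S*W
Y(d(-1, w), q) + R = (-10 + 14*(-1)**2)*96 + sqrt(30333) = (-10 + 14*1)*96 + sqrt(30333) = (-10 + 14)*96 + sqrt(30333) = 4*96 + sqrt(30333) = 384 + sqrt(30333)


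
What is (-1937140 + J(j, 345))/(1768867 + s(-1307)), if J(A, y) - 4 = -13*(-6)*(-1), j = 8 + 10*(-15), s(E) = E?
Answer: -968607/883780 ≈ -1.0960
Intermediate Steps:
j = -142 (j = 8 - 150 = -142)
J(A, y) = -74 (J(A, y) = 4 - 13*(-6)*(-1) = 4 + 78*(-1) = 4 - 78 = -74)
(-1937140 + J(j, 345))/(1768867 + s(-1307)) = (-1937140 - 74)/(1768867 - 1307) = -1937214/1767560 = -1937214*1/1767560 = -968607/883780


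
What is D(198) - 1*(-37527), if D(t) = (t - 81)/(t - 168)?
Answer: 375309/10 ≈ 37531.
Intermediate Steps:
D(t) = (-81 + t)/(-168 + t)
D(198) - 1*(-37527) = (-81 + 198)/(-168 + 198) - 1*(-37527) = 117/30 + 37527 = (1/30)*117 + 37527 = 39/10 + 37527 = 375309/10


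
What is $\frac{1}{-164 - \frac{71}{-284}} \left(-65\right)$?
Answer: $\frac{52}{131} \approx 0.39695$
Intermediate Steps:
$\frac{1}{-164 - \frac{71}{-284}} \left(-65\right) = \frac{1}{-164 - - \frac{1}{4}} \left(-65\right) = \frac{1}{-164 + \frac{1}{4}} \left(-65\right) = \frac{1}{- \frac{655}{4}} \left(-65\right) = \left(- \frac{4}{655}\right) \left(-65\right) = \frac{52}{131}$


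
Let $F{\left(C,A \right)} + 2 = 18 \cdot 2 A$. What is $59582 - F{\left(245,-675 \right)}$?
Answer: $83884$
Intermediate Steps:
$F{\left(C,A \right)} = -2 + 36 A$ ($F{\left(C,A \right)} = -2 + 18 \cdot 2 A = -2 + 36 A$)
$59582 - F{\left(245,-675 \right)} = 59582 - \left(-2 + 36 \left(-675\right)\right) = 59582 - \left(-2 - 24300\right) = 59582 - -24302 = 59582 + 24302 = 83884$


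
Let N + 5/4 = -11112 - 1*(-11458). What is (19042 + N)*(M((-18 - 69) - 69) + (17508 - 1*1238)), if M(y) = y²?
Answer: 1574436741/2 ≈ 7.8722e+8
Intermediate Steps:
N = 1379/4 (N = -5/4 + (-11112 - 1*(-11458)) = -5/4 + (-11112 + 11458) = -5/4 + 346 = 1379/4 ≈ 344.75)
(19042 + N)*(M((-18 - 69) - 69) + (17508 - 1*1238)) = (19042 + 1379/4)*(((-18 - 69) - 69)² + (17508 - 1*1238)) = 77547*((-87 - 69)² + (17508 - 1238))/4 = 77547*((-156)² + 16270)/4 = 77547*(24336 + 16270)/4 = (77547/4)*40606 = 1574436741/2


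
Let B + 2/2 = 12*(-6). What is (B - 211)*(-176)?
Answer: 49984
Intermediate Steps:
B = -73 (B = -1 + 12*(-6) = -1 - 72 = -73)
(B - 211)*(-176) = (-73 - 211)*(-176) = -284*(-176) = 49984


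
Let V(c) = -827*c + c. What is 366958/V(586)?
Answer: -183479/242018 ≈ -0.75812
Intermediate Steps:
V(c) = -826*c
366958/V(586) = 366958/((-826*586)) = 366958/(-484036) = 366958*(-1/484036) = -183479/242018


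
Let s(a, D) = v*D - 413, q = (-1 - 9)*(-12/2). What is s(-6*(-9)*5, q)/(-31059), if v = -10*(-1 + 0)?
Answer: -11/1827 ≈ -0.0060208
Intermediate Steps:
v = 10 (v = -10*(-1) = 10)
q = 60 (q = -(-120)/2 = -10*(-6) = 60)
s(a, D) = -413 + 10*D (s(a, D) = 10*D - 413 = -413 + 10*D)
s(-6*(-9)*5, q)/(-31059) = (-413 + 10*60)/(-31059) = (-413 + 600)*(-1/31059) = 187*(-1/31059) = -11/1827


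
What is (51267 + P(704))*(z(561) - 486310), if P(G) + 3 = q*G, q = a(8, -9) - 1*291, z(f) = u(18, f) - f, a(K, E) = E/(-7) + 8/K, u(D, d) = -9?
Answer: 518009159680/7 ≈ 7.4001e+10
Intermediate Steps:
a(K, E) = 8/K - E/7 (a(K, E) = E*(-⅐) + 8/K = -E/7 + 8/K = 8/K - E/7)
z(f) = -9 - f
q = -2021/7 (q = (8/8 - ⅐*(-9)) - 1*291 = (8*(⅛) + 9/7) - 291 = (1 + 9/7) - 291 = 16/7 - 291 = -2021/7 ≈ -288.71)
P(G) = -3 - 2021*G/7
(51267 + P(704))*(z(561) - 486310) = (51267 + (-3 - 2021/7*704))*((-9 - 1*561) - 486310) = (51267 + (-3 - 1422784/7))*((-9 - 561) - 486310) = (51267 - 1422805/7)*(-570 - 486310) = -1063936/7*(-486880) = 518009159680/7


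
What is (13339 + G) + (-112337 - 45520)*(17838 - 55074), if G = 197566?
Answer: 5878174157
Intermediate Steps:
(13339 + G) + (-112337 - 45520)*(17838 - 55074) = (13339 + 197566) + (-112337 - 45520)*(17838 - 55074) = 210905 - 157857*(-37236) = 210905 + 5877963252 = 5878174157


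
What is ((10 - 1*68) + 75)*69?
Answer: 1173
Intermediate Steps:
((10 - 1*68) + 75)*69 = ((10 - 68) + 75)*69 = (-58 + 75)*69 = 17*69 = 1173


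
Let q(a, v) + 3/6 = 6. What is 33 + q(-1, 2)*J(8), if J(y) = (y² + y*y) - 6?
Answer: 704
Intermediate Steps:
q(a, v) = 11/2 (q(a, v) = -½ + 6 = 11/2)
J(y) = -6 + 2*y² (J(y) = (y² + y²) - 6 = 2*y² - 6 = -6 + 2*y²)
33 + q(-1, 2)*J(8) = 33 + 11*(-6 + 2*8²)/2 = 33 + 11*(-6 + 2*64)/2 = 33 + 11*(-6 + 128)/2 = 33 + (11/2)*122 = 33 + 671 = 704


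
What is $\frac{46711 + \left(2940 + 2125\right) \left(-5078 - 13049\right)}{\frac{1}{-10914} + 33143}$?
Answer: $- \frac{1001540061216}{361722701} \approx -2768.8$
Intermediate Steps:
$\frac{46711 + \left(2940 + 2125\right) \left(-5078 - 13049\right)}{\frac{1}{-10914} + 33143} = \frac{46711 + 5065 \left(-18127\right)}{- \frac{1}{10914} + 33143} = \frac{46711 - 91813255}{\frac{361722701}{10914}} = \left(-91766544\right) \frac{10914}{361722701} = - \frac{1001540061216}{361722701}$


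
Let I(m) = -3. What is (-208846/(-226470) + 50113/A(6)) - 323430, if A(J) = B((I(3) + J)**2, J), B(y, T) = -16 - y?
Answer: -184252367246/566175 ≈ -3.2543e+5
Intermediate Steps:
A(J) = -16 - (-3 + J)**2
(-208846/(-226470) + 50113/A(6)) - 323430 = (-208846/(-226470) + 50113/(-16 - (-3 + 6)**2)) - 323430 = (-208846*(-1/226470) + 50113/(-16 - 1*3**2)) - 323430 = (104423/113235 + 50113/(-16 - 1*9)) - 323430 = (104423/113235 + 50113/(-16 - 9)) - 323430 = (104423/113235 + 50113/(-25)) - 323430 = (104423/113235 + 50113*(-1/25)) - 323430 = (104423/113235 - 50113/25) - 323430 = -1134386996/566175 - 323430 = -184252367246/566175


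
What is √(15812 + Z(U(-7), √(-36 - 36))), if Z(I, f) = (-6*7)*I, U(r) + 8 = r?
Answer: √16442 ≈ 128.23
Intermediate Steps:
U(r) = -8 + r
Z(I, f) = -42*I
√(15812 + Z(U(-7), √(-36 - 36))) = √(15812 - 42*(-8 - 7)) = √(15812 - 42*(-15)) = √(15812 + 630) = √16442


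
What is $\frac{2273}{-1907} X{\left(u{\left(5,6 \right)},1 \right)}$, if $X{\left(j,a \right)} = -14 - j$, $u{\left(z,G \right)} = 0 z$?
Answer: $\frac{31822}{1907} \approx 16.687$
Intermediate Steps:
$u{\left(z,G \right)} = 0$
$\frac{2273}{-1907} X{\left(u{\left(5,6 \right)},1 \right)} = \frac{2273}{-1907} \left(-14 - 0\right) = 2273 \left(- \frac{1}{1907}\right) \left(-14 + 0\right) = \left(- \frac{2273}{1907}\right) \left(-14\right) = \frac{31822}{1907}$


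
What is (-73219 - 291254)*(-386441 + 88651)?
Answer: 108536414670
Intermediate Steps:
(-73219 - 291254)*(-386441 + 88651) = -364473*(-297790) = 108536414670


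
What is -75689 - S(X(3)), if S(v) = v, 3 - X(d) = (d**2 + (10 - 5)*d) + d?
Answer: -75665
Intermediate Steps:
X(d) = 3 - d**2 - 6*d (X(d) = 3 - ((d**2 + (10 - 5)*d) + d) = 3 - ((d**2 + 5*d) + d) = 3 - (d**2 + 6*d) = 3 + (-d**2 - 6*d) = 3 - d**2 - 6*d)
-75689 - S(X(3)) = -75689 - (3 - 1*3**2 - 6*3) = -75689 - (3 - 1*9 - 18) = -75689 - (3 - 9 - 18) = -75689 - 1*(-24) = -75689 + 24 = -75665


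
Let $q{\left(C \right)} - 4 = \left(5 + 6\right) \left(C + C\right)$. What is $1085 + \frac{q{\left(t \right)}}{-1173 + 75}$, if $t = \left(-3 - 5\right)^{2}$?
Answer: $\frac{594959}{549} \approx 1083.7$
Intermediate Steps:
$t = 64$ ($t = \left(-8\right)^{2} = 64$)
$q{\left(C \right)} = 4 + 22 C$ ($q{\left(C \right)} = 4 + \left(5 + 6\right) \left(C + C\right) = 4 + 11 \cdot 2 C = 4 + 22 C$)
$1085 + \frac{q{\left(t \right)}}{-1173 + 75} = 1085 + \frac{4 + 22 \cdot 64}{-1173 + 75} = 1085 + \frac{4 + 1408}{-1098} = 1085 + 1412 \left(- \frac{1}{1098}\right) = 1085 - \frac{706}{549} = \frac{594959}{549}$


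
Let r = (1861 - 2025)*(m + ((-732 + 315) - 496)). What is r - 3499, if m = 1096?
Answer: -33511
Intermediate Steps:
r = -30012 (r = (1861 - 2025)*(1096 + ((-732 + 315) - 496)) = -164*(1096 + (-417 - 496)) = -164*(1096 - 913) = -164*183 = -30012)
r - 3499 = -30012 - 3499 = -33511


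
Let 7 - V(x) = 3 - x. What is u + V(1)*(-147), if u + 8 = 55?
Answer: -688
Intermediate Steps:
V(x) = 4 + x (V(x) = 7 - (3 - x) = 7 + (-3 + x) = 4 + x)
u = 47 (u = -8 + 55 = 47)
u + V(1)*(-147) = 47 + (4 + 1)*(-147) = 47 + 5*(-147) = 47 - 735 = -688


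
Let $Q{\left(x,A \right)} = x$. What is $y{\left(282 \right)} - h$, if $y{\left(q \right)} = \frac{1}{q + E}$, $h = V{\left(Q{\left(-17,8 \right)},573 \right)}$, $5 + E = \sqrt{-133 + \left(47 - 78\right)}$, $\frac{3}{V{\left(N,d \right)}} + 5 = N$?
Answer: $\frac{236773}{1691646} - \frac{2 i \sqrt{41}}{76893} \approx 0.13997 - 0.00016655 i$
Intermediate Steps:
$V{\left(N,d \right)} = \frac{3}{-5 + N}$
$E = -5 + 2 i \sqrt{41}$ ($E = -5 + \sqrt{-133 + \left(47 - 78\right)} = -5 + \sqrt{-133 - 31} = -5 + \sqrt{-164} = -5 + 2 i \sqrt{41} \approx -5.0 + 12.806 i$)
$h = - \frac{3}{22}$ ($h = \frac{3}{-5 - 17} = \frac{3}{-22} = 3 \left(- \frac{1}{22}\right) = - \frac{3}{22} \approx -0.13636$)
$y{\left(q \right)} = \frac{1}{-5 + q + 2 i \sqrt{41}}$ ($y{\left(q \right)} = \frac{1}{q - \left(5 - 2 i \sqrt{41}\right)} = \frac{1}{-5 + q + 2 i \sqrt{41}}$)
$y{\left(282 \right)} - h = \frac{1}{-5 + 282 + 2 i \sqrt{41}} - - \frac{3}{22} = \frac{1}{277 + 2 i \sqrt{41}} + \frac{3}{22} = \frac{3}{22} + \frac{1}{277 + 2 i \sqrt{41}}$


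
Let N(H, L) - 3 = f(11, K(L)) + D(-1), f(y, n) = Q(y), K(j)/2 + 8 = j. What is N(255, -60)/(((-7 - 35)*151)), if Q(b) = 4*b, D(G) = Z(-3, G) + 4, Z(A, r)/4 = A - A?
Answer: -17/2114 ≈ -0.0080416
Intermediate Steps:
K(j) = -16 + 2*j
Z(A, r) = 0 (Z(A, r) = 4*(A - A) = 4*0 = 0)
D(G) = 4 (D(G) = 0 + 4 = 4)
f(y, n) = 4*y
N(H, L) = 51 (N(H, L) = 3 + (4*11 + 4) = 3 + (44 + 4) = 3 + 48 = 51)
N(255, -60)/(((-7 - 35)*151)) = 51/(((-7 - 35)*151)) = 51/((-42*151)) = 51/(-6342) = 51*(-1/6342) = -17/2114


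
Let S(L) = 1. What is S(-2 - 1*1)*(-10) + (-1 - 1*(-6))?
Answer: -5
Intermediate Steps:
S(-2 - 1*1)*(-10) + (-1 - 1*(-6)) = 1*(-10) + (-1 - 1*(-6)) = -10 + (-1 + 6) = -10 + 5 = -5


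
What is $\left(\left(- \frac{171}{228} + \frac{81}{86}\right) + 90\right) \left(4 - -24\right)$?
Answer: $\frac{108591}{43} \approx 2525.4$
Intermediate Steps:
$\left(\left(- \frac{171}{228} + \frac{81}{86}\right) + 90\right) \left(4 - -24\right) = \left(\left(\left(-171\right) \frac{1}{228} + 81 \cdot \frac{1}{86}\right) + 90\right) \left(4 + 24\right) = \left(\left(- \frac{3}{4} + \frac{81}{86}\right) + 90\right) 28 = \left(\frac{33}{172} + 90\right) 28 = \frac{15513}{172} \cdot 28 = \frac{108591}{43}$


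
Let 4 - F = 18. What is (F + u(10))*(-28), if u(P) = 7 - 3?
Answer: 280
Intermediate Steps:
F = -14 (F = 4 - 1*18 = 4 - 18 = -14)
u(P) = 4
(F + u(10))*(-28) = (-14 + 4)*(-28) = -10*(-28) = 280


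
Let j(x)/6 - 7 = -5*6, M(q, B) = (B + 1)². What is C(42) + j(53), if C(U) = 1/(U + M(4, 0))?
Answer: -5933/43 ≈ -137.98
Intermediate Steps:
M(q, B) = (1 + B)²
j(x) = -138 (j(x) = 42 + 6*(-5*6) = 42 + 6*(-30) = 42 - 180 = -138)
C(U) = 1/(1 + U) (C(U) = 1/(U + (1 + 0)²) = 1/(U + 1²) = 1/(U + 1) = 1/(1 + U))
C(42) + j(53) = 1/(1 + 42) - 138 = 1/43 - 138 = -5933/43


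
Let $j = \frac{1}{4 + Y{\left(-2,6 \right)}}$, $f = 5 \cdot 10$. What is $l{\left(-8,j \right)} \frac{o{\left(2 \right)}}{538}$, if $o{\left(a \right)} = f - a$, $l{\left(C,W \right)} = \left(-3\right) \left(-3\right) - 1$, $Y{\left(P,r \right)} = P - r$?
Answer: $\frac{192}{269} \approx 0.71375$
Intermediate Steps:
$f = 50$
$j = - \frac{1}{4}$ ($j = \frac{1}{4 - 8} = \frac{1}{-4} = - \frac{1}{4} \approx -0.25$)
$l{\left(C,W \right)} = 8$ ($l{\left(C,W \right)} = 9 - 1 = 8$)
$o{\left(a \right)} = 50 - a$
$l{\left(-8,j \right)} \frac{o{\left(2 \right)}}{538} = 8 \frac{50 - 2}{538} = 8 \left(50 - 2\right) \frac{1}{538} = 8 \cdot 48 \cdot \frac{1}{538} = 8 \cdot \frac{24}{269} = \frac{192}{269}$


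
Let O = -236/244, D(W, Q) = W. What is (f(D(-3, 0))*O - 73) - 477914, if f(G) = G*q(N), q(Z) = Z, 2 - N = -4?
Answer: -29156145/61 ≈ -4.7797e+5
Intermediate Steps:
N = 6 (N = 2 - 1*(-4) = 2 + 4 = 6)
O = -59/61 (O = -236*1/244 = -59/61 ≈ -0.96721)
f(G) = 6*G (f(G) = G*6 = 6*G)
(f(D(-3, 0))*O - 73) - 477914 = ((6*(-3))*(-59/61) - 73) - 477914 = (-18*(-59/61) - 73) - 477914 = (1062/61 - 73) - 477914 = -3391/61 - 477914 = -29156145/61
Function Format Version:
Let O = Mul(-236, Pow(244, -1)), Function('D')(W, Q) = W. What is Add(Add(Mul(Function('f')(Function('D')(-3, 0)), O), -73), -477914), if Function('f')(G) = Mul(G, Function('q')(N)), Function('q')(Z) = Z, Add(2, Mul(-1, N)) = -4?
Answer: Rational(-29156145, 61) ≈ -4.7797e+5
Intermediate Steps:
N = 6 (N = Add(2, Mul(-1, -4)) = Add(2, 4) = 6)
O = Rational(-59, 61) (O = Mul(-236, Rational(1, 244)) = Rational(-59, 61) ≈ -0.96721)
Function('f')(G) = Mul(6, G) (Function('f')(G) = Mul(G, 6) = Mul(6, G))
Add(Add(Mul(Function('f')(Function('D')(-3, 0)), O), -73), -477914) = Add(Add(Mul(Mul(6, -3), Rational(-59, 61)), -73), -477914) = Add(Add(Mul(-18, Rational(-59, 61)), -73), -477914) = Add(Add(Rational(1062, 61), -73), -477914) = Add(Rational(-3391, 61), -477914) = Rational(-29156145, 61)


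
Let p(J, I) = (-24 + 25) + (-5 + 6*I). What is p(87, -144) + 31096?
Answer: 30228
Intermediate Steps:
p(J, I) = -4 + 6*I (p(J, I) = 1 + (-5 + 6*I) = -4 + 6*I)
p(87, -144) + 31096 = (-4 + 6*(-144)) + 31096 = (-4 - 864) + 31096 = -868 + 31096 = 30228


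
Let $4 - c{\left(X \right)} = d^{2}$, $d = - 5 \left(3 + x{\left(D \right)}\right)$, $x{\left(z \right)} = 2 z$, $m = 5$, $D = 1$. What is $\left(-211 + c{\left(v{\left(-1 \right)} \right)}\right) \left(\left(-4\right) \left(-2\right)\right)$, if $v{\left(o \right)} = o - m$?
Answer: $-6656$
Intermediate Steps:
$v{\left(o \right)} = -5 + o$ ($v{\left(o \right)} = o - 5 = -5 + o$)
$d = -25$ ($d = - 5 \left(3 + 2 \cdot 1\right) = - 5 \left(3 + 2\right) = \left(-5\right) 5 = -25$)
$c{\left(X \right)} = -621$ ($c{\left(X \right)} = 4 - \left(-25\right)^{2} = 4 - 625 = -621$)
$\left(-211 + c{\left(v{\left(-1 \right)} \right)}\right) \left(\left(-4\right) \left(-2\right)\right) = \left(-211 - 621\right) \left(\left(-4\right) \left(-2\right)\right) = \left(-832\right) 8 = -6656$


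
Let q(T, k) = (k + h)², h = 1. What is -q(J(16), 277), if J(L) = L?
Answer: -77284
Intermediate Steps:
q(T, k) = (1 + k)² (q(T, k) = (k + 1)² = (1 + k)²)
-q(J(16), 277) = -(1 + 277)² = -1*278² = -1*77284 = -77284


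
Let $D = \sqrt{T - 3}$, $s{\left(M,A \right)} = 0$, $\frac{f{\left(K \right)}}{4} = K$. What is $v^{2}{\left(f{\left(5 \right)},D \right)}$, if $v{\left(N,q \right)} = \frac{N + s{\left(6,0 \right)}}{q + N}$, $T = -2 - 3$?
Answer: $\frac{100}{\left(10 + i \sqrt{2}\right)^{2}} \approx 0.94195 - 0.27186 i$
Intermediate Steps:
$f{\left(K \right)} = 4 K$
$T = -5$
$D = 2 i \sqrt{2}$ ($D = \sqrt{-5 - 3} = \sqrt{-8} = 2 i \sqrt{2} \approx 2.8284 i$)
$v{\left(N,q \right)} = \frac{N}{N + q}$ ($v{\left(N,q \right)} = \frac{N + 0}{q + N} = \frac{N}{N + q}$)
$v^{2}{\left(f{\left(5 \right)},D \right)} = \left(\frac{4 \cdot 5}{4 \cdot 5 + 2 i \sqrt{2}}\right)^{2} = \left(\frac{20}{20 + 2 i \sqrt{2}}\right)^{2} = \frac{400}{\left(20 + 2 i \sqrt{2}\right)^{2}}$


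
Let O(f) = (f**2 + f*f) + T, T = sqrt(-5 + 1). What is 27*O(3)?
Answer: 486 + 54*I ≈ 486.0 + 54.0*I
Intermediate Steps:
T = 2*I (T = sqrt(-4) = 2*I ≈ 2.0*I)
O(f) = 2*I + 2*f**2 (O(f) = (f**2 + f*f) + 2*I = (f**2 + f**2) + 2*I = 2*f**2 + 2*I = 2*I + 2*f**2)
27*O(3) = 27*(2*I + 2*3**2) = 27*(2*I + 2*9) = 27*(2*I + 18) = 27*(18 + 2*I) = 486 + 54*I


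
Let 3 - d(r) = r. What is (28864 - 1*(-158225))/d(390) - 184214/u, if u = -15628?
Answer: -475422679/1008006 ≈ -471.65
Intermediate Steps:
d(r) = 3 - r
(28864 - 1*(-158225))/d(390) - 184214/u = (28864 - 1*(-158225))/(3 - 1*390) - 184214/(-15628) = (28864 + 158225)/(3 - 390) - 184214*(-1/15628) = 187089/(-387) + 92107/7814 = 187089*(-1/387) + 92107/7814 = -62363/129 + 92107/7814 = -475422679/1008006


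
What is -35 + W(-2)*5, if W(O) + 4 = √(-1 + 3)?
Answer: -55 + 5*√2 ≈ -47.929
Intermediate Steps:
W(O) = -4 + √2 (W(O) = -4 + √(-1 + 3) = -4 + √2)
-35 + W(-2)*5 = -35 + (-4 + √2)*5 = -35 + (-20 + 5*√2) = -55 + 5*√2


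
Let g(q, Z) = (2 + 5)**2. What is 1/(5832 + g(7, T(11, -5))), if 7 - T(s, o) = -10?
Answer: 1/5881 ≈ 0.00017004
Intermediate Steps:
T(s, o) = 17 (T(s, o) = 7 - 1*(-10) = 7 + 10 = 17)
g(q, Z) = 49 (g(q, Z) = 7**2 = 49)
1/(5832 + g(7, T(11, -5))) = 1/(5832 + 49) = 1/5881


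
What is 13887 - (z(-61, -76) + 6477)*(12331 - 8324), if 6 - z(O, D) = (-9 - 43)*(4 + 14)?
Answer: -29714046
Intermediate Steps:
z(O, D) = 942 (z(O, D) = 6 - (-9 - 43)*(4 + 14) = 6 - (-52)*18 = 6 - 1*(-936) = 6 + 936 = 942)
13887 - (z(-61, -76) + 6477)*(12331 - 8324) = 13887 - (942 + 6477)*(12331 - 8324) = 13887 - 7419*4007 = 13887 - 1*29727933 = 13887 - 29727933 = -29714046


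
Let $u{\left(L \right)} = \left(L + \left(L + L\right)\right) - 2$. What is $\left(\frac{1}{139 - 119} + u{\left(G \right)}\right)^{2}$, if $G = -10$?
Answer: $\frac{408321}{400} \approx 1020.8$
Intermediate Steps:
$u{\left(L \right)} = -2 + 3 L$ ($u{\left(L \right)} = \left(L + 2 L\right) - 2 = 3 L - 2 = -2 + 3 L$)
$\left(\frac{1}{139 - 119} + u{\left(G \right)}\right)^{2} = \left(\frac{1}{139 - 119} + \left(-2 + 3 \left(-10\right)\right)\right)^{2} = \left(\frac{1}{20} - 32\right)^{2} = \left(- \frac{639}{20}\right)^{2} = \frac{408321}{400}$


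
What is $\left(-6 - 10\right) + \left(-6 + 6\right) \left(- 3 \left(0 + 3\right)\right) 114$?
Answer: $-16$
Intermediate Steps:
$\left(-6 - 10\right) + \left(-6 + 6\right) \left(- 3 \left(0 + 3\right)\right) 114 = \left(-6 - 10\right) + 0 \left(\left(-3\right) 3\right) 114 = -16 + 0 \left(-9\right) 114 = -16 + 0 \cdot 114 = -16 + 0 = -16$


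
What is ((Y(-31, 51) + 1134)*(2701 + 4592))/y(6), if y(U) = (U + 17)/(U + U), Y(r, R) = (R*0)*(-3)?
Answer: 99243144/23 ≈ 4.3149e+6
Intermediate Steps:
Y(r, R) = 0 (Y(r, R) = 0*(-3) = 0)
y(U) = (17 + U)/(2*U) (y(U) = (17 + U)/((2*U)) = (17 + U)*(1/(2*U)) = (17 + U)/(2*U))
((Y(-31, 51) + 1134)*(2701 + 4592))/y(6) = ((0 + 1134)*(2701 + 4592))/(((1/2)*(17 + 6)/6)) = (1134*7293)/(((1/2)*(1/6)*23)) = 8270262/(23/12) = 8270262*(12/23) = 99243144/23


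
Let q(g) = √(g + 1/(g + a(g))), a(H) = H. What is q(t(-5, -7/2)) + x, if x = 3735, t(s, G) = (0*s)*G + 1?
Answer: 3735 + √6/2 ≈ 3736.2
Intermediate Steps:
t(s, G) = 1 (t(s, G) = 0*G + 1 = 0 + 1 = 1)
q(g) = √(g + 1/(2*g)) (q(g) = √(g + 1/(g + g)) = √(g + 1/(2*g)))
q(t(-5, -7/2)) + x = √(2/1 + 4*1)/2 + 3735 = √(2*1 + 4)/2 + 3735 = √(2 + 4)/2 + 3735 = √6/2 + 3735 = 3735 + √6/2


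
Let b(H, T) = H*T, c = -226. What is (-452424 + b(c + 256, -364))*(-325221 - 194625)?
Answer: 240867525024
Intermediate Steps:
(-452424 + b(c + 256, -364))*(-325221 - 194625) = (-452424 + (-226 + 256)*(-364))*(-325221 - 194625) = (-452424 + 30*(-364))*(-519846) = (-452424 - 10920)*(-519846) = -463344*(-519846) = 240867525024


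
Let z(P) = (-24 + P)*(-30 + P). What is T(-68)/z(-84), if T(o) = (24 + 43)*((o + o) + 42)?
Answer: -3149/6156 ≈ -0.51153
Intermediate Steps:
z(P) = (-30 + P)*(-24 + P)
T(o) = 2814 + 134*o (T(o) = 67*(2*o + 42) = 67*(42 + 2*o) = 2814 + 134*o)
T(-68)/z(-84) = (2814 + 134*(-68))/(720 + (-84)² - 54*(-84)) = (2814 - 9112)/(720 + 7056 + 4536) = -6298/12312 = -6298*1/12312 = -3149/6156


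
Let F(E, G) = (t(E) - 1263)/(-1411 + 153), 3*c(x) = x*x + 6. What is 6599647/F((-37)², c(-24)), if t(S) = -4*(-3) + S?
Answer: -4151177963/59 ≈ -7.0359e+7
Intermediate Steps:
c(x) = 2 + x²/3 (c(x) = (x*x + 6)/3 = (x² + 6)/3 = (6 + x²)/3 = 2 + x²/3)
t(S) = 12 + S
F(E, G) = 1251/1258 - E/1258 (F(E, G) = ((12 + E) - 1263)/(-1411 + 153) = (-1251 + E)/(-1258) = (-1251 + E)*(-1/1258) = 1251/1258 - E/1258)
6599647/F((-37)², c(-24)) = 6599647/(1251/1258 - 1/1258*(-37)²) = 6599647/(1251/1258 - 1/1258*1369) = 6599647/(1251/1258 - 37/34) = 6599647/(-59/629) = 6599647*(-629/59) = -4151177963/59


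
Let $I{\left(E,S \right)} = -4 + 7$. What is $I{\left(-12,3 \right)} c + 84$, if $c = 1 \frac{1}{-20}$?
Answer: $\frac{1677}{20} \approx 83.85$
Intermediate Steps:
$I{\left(E,S \right)} = 3$
$c = - \frac{1}{20}$ ($c = 1 \left(- \frac{1}{20}\right) = - \frac{1}{20} \approx -0.05$)
$I{\left(-12,3 \right)} c + 84 = 3 \left(- \frac{1}{20}\right) + 84 = - \frac{3}{20} + 84 = \frac{1677}{20}$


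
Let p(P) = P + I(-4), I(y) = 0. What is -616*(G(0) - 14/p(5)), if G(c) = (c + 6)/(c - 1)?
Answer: 27104/5 ≈ 5420.8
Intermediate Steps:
G(c) = (6 + c)/(-1 + c)
p(P) = P (p(P) = P + 0 = P)
-616*(G(0) - 14/p(5)) = -616*((6 + 0)/(-1 + 0) - 14/5) = -616*(6/(-1) - 14*⅕) = -616*(-1*6 - 14/5) = -616*(-6 - 14/5) = -616*(-44/5) = 27104/5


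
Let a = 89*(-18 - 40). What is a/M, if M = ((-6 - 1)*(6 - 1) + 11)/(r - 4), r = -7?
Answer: -28391/12 ≈ -2365.9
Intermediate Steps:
a = -5162 (a = 89*(-58) = -5162)
M = 24/11 (M = ((-6 - 1)*(6 - 1) + 11)/(-7 - 4) = (-7*5 + 11)/(-11) = (-35 + 11)*(-1/11) = -24*(-1/11) = 24/11 ≈ 2.1818)
a/M = -5162/(24/11) = (11/24)*(-5162) = -28391/12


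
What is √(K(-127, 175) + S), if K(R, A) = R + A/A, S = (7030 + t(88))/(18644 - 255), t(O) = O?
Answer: 2*I*√10619169386/18389 ≈ 11.208*I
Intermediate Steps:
S = 7118/18389 (S = (7030 + 88)/(18644 - 255) = 7118/18389 ≈ 0.38708)
K(R, A) = 1 + R (K(R, A) = R + 1 = 1 + R)
√(K(-127, 175) + S) = √((1 - 127) + 7118/18389) = √(-126 + 7118/18389) = √(-2309896/18389) = 2*I*√10619169386/18389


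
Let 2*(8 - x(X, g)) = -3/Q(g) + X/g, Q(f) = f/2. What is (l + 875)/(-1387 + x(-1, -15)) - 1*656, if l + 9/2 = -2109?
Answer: -27106157/41377 ≈ -655.10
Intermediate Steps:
l = -4227/2 (l = -9/2 - 2109 = -4227/2 ≈ -2113.5)
Q(f) = f/2 (Q(f) = f*(1/2) = f/2)
x(X, g) = 8 + 3/g - X/(2*g) (x(X, g) = 8 - (-3*2/g + X/g)/2 = 8 - (-6/g + X/g)/2 = 8 + (3/g - X/(2*g)) = 8 + 3/g - X/(2*g))
(l + 875)/(-1387 + x(-1, -15)) - 1*656 = (-4227/2 + 875)/(-1387 + (1/2)*(6 - 1*(-1) + 16*(-15))/(-15)) - 1*656 = -2477/(2*(-1387 + (1/2)*(-1/15)*(6 + 1 - 240))) - 656 = -2477/(2*(-1387 + (1/2)*(-1/15)*(-233))) - 656 = -2477/(2*(-1387 + 233/30)) - 656 = -2477/(2*(-41377/30)) - 656 = -2477/2*(-30/41377) - 656 = 37155/41377 - 656 = -27106157/41377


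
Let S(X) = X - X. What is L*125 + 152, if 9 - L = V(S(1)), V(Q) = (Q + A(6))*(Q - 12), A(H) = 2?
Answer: 4277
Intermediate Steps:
S(X) = 0
V(Q) = (-12 + Q)*(2 + Q) (V(Q) = (Q + 2)*(Q - 12) = (2 + Q)*(-12 + Q) = (-12 + Q)*(2 + Q))
L = 33 (L = 9 - (-24 + 0² - 10*0) = 9 - (-24 + 0 + 0) = 9 - 1*(-24) = 9 + 24 = 33)
L*125 + 152 = 33*125 + 152 = 4125 + 152 = 4277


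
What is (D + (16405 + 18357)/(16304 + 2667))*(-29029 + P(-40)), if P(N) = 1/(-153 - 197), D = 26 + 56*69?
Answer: -375071890472376/3319925 ≈ -1.1298e+8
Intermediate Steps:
D = 3890 (D = 26 + 3864 = 3890)
P(N) = -1/350 (P(N) = 1/(-350) = -1/350)
(D + (16405 + 18357)/(16304 + 2667))*(-29029 + P(-40)) = (3890 + (16405 + 18357)/(16304 + 2667))*(-29029 - 1/350) = (3890 + 34762/18971)*(-10160151/350) = (73831952/18971)*(-10160151/350) = -375071890472376/3319925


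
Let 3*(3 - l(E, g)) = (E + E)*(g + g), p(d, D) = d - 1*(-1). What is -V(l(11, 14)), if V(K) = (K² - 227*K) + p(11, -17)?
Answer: -781924/9 ≈ -86881.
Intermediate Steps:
p(d, D) = 1 + d (p(d, D) = d + 1 = 1 + d)
l(E, g) = 3 - 4*E*g/3 (l(E, g) = 3 - (E + E)*(g + g)/3 = 3 - 2*E*2*g/3 = 3 - 4*E*g/3)
V(K) = 12 + K² - 227*K (V(K) = (K² - 227*K) + (1 + 11) = (K² - 227*K) + 12 = 12 + K² - 227*K)
-V(l(11, 14)) = -(12 + (3 - 4/3*11*14)² - 227*(3 - 4/3*11*14)) = -(12 + (3 - 616/3)² - 227*(3 - 616/3)) = -(12 + (-607/3)² - 227*(-607/3)) = -(12 + 368449/9 + 137789/3) = -1*781924/9 = -781924/9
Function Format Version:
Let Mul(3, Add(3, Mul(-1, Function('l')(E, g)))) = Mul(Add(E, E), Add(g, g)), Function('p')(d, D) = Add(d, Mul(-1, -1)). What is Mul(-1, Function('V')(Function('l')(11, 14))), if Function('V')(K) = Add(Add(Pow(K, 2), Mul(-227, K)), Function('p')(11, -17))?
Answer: Rational(-781924, 9) ≈ -86881.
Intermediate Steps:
Function('p')(d, D) = Add(1, d) (Function('p')(d, D) = Add(d, 1) = Add(1, d))
Function('l')(E, g) = Add(3, Mul(Rational(-4, 3), E, g)) (Function('l')(E, g) = Add(3, Mul(Rational(-1, 3), Mul(Add(E, E), Add(g, g)))) = Add(3, Mul(Rational(-1, 3), Mul(Mul(2, E), Mul(2, g)))) = Add(3, Mul(Rational(-1, 3), Mul(4, E, g))) = Add(3, Mul(Rational(-4, 3), E, g)))
Function('V')(K) = Add(12, Pow(K, 2), Mul(-227, K)) (Function('V')(K) = Add(Add(Pow(K, 2), Mul(-227, K)), Add(1, 11)) = Add(Add(Pow(K, 2), Mul(-227, K)), 12) = Add(12, Pow(K, 2), Mul(-227, K)))
Mul(-1, Function('V')(Function('l')(11, 14))) = Mul(-1, Add(12, Pow(Add(3, Mul(Rational(-4, 3), 11, 14)), 2), Mul(-227, Add(3, Mul(Rational(-4, 3), 11, 14))))) = Mul(-1, Add(12, Pow(Add(3, Rational(-616, 3)), 2), Mul(-227, Add(3, Rational(-616, 3))))) = Mul(-1, Add(12, Pow(Rational(-607, 3), 2), Mul(-227, Rational(-607, 3)))) = Mul(-1, Add(12, Rational(368449, 9), Rational(137789, 3))) = Mul(-1, Rational(781924, 9)) = Rational(-781924, 9)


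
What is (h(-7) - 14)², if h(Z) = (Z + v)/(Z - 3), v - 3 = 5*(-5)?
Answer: 12321/100 ≈ 123.21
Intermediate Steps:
v = -22 (v = 3 + 5*(-5) = 3 - 25 = -22)
h(Z) = (-22 + Z)/(-3 + Z) (h(Z) = (Z - 22)/(Z - 3) = (-22 + Z)/(-3 + Z))
(h(-7) - 14)² = ((-22 - 7)/(-3 - 7) - 14)² = (-29/(-10) - 14)² = (-⅒*(-29) - 14)² = (29/10 - 14)² = (-111/10)² = 12321/100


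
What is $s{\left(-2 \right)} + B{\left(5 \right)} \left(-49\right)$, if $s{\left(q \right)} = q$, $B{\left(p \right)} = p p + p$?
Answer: $-1472$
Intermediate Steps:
$B{\left(p \right)} = p + p^{2}$ ($B{\left(p \right)} = p^{2} + p = p + p^{2}$)
$s{\left(-2 \right)} + B{\left(5 \right)} \left(-49\right) = -2 + 5 \left(1 + 5\right) \left(-49\right) = -2 + 5 \cdot 6 \left(-49\right) = -2 + 30 \left(-49\right) = -2 - 1470 = -1472$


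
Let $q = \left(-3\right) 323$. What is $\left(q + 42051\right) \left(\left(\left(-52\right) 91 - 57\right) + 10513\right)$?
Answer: $235153368$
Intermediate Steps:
$q = -969$
$\left(q + 42051\right) \left(\left(\left(-52\right) 91 - 57\right) + 10513\right) = \left(-969 + 42051\right) \left(\left(\left(-52\right) 91 - 57\right) + 10513\right) = 41082 \left(\left(-4732 - 57\right) + 10513\right) = 41082 \left(-4789 + 10513\right) = 41082 \cdot 5724 = 235153368$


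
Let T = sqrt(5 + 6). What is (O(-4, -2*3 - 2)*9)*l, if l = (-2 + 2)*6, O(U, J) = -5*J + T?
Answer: 0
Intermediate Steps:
T = sqrt(11) ≈ 3.3166
O(U, J) = sqrt(11) - 5*J (O(U, J) = -5*J + sqrt(11) = sqrt(11) - 5*J)
l = 0 (l = 0*6 = 0)
(O(-4, -2*3 - 2)*9)*l = ((sqrt(11) - 5*(-2*3 - 2))*9)*0 = ((sqrt(11) - 5*(-6 - 2))*9)*0 = ((sqrt(11) - 5*(-8))*9)*0 = ((sqrt(11) + 40)*9)*0 = ((40 + sqrt(11))*9)*0 = (360 + 9*sqrt(11))*0 = 0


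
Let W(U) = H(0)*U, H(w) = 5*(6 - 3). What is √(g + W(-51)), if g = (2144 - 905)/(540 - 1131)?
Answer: I*√29770246/197 ≈ 27.697*I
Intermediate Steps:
H(w) = 15 (H(w) = 5*3 = 15)
W(U) = 15*U
g = -413/197 (g = 1239/(-591) = 1239*(-1/591) = -413/197 ≈ -2.0964)
√(g + W(-51)) = √(-413/197 + 15*(-51)) = √(-413/197 - 765) = √(-151118/197) = I*√29770246/197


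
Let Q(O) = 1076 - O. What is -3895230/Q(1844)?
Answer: 649205/128 ≈ 5071.9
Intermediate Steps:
-3895230/Q(1844) = -3895230/(1076 - 1*1844) = -3895230/(1076 - 1844) = -3895230/(-768) = -3895230*(-1/768) = 649205/128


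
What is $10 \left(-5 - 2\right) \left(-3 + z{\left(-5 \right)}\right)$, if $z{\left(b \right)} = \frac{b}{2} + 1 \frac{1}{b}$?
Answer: $399$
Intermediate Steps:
$z{\left(b \right)} = \frac{1}{b} + \frac{b}{2}$ ($z{\left(b \right)} = b \frac{1}{2} + \frac{1}{b} = \frac{b}{2} + \frac{1}{b} = \frac{1}{b} + \frac{b}{2}$)
$10 \left(-5 - 2\right) \left(-3 + z{\left(-5 \right)}\right) = 10 \left(-5 - 2\right) \left(-3 + \left(\frac{1}{-5} + \frac{1}{2} \left(-5\right)\right)\right) = 10 \left(-7\right) \left(-3 - \frac{27}{10}\right) = - 70 \left(-3 - \frac{27}{10}\right) = \left(-70\right) \left(- \frac{57}{10}\right) = 399$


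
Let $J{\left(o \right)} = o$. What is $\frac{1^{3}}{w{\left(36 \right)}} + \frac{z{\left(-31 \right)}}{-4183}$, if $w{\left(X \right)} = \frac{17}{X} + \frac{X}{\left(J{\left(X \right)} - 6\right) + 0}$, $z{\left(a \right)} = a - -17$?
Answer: $\frac{757154}{1259083} \approx 0.60135$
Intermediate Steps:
$z{\left(a \right)} = 17 + a$ ($z{\left(a \right)} = a + 17 = 17 + a$)
$w{\left(X \right)} = \frac{17}{X} + \frac{X}{-6 + X}$ ($w{\left(X \right)} = \frac{17}{X} + \frac{X}{\left(X - 6\right) + 0} = \frac{17}{X} + \frac{X}{\left(-6 + X\right) + 0} = \frac{17}{X} + \frac{X}{-6 + X}$)
$\frac{1^{3}}{w{\left(36 \right)}} + \frac{z{\left(-31 \right)}}{-4183} = \frac{1^{3}}{\frac{1}{36} \frac{1}{-6 + 36} \left(-102 + 36^{2} + 17 \cdot 36\right)} + \frac{17 - 31}{-4183} = 1 \frac{1}{\frac{1}{36} \cdot \frac{1}{30} \left(-102 + 1296 + 612\right)} - - \frac{14}{4183} = 1 \frac{1}{\frac{1}{36} \cdot \frac{1}{30} \cdot 1806} + \frac{14}{4183} = 1 \frac{1}{\frac{301}{180}} + \frac{14}{4183} = 1 \cdot \frac{180}{301} + \frac{14}{4183} = \frac{180}{301} + \frac{14}{4183} = \frac{757154}{1259083}$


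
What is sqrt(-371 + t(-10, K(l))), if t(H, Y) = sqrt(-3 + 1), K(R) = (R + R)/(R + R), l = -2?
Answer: sqrt(-371 + I*sqrt(2)) ≈ 0.03671 + 19.261*I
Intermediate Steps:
K(R) = 1 (K(R) = (2*R)/((2*R)) = (2*R)*(1/(2*R)) = 1)
t(H, Y) = I*sqrt(2) (t(H, Y) = sqrt(-2) = I*sqrt(2))
sqrt(-371 + t(-10, K(l))) = sqrt(-371 + I*sqrt(2))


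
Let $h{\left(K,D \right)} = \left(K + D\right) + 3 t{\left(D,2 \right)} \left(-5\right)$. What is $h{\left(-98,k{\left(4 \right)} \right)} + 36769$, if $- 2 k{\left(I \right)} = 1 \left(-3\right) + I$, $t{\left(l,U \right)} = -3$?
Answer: $\frac{73431}{2} \approx 36716.0$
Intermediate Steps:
$k{\left(I \right)} = \frac{3}{2} - \frac{I}{2}$ ($k{\left(I \right)} = - \frac{1 \left(-3\right) + I}{2} = - \frac{-3 + I}{2} = \frac{3}{2} - \frac{I}{2}$)
$h{\left(K,D \right)} = 45 + D + K$ ($h{\left(K,D \right)} = \left(K + D\right) + 3 \left(-3\right) \left(-5\right) = \left(D + K\right) - -45 = \left(D + K\right) + 45 = 45 + D + K$)
$h{\left(-98,k{\left(4 \right)} \right)} + 36769 = \left(45 + \left(\frac{3}{2} - 2\right) - 98\right) + 36769 = \left(45 - \frac{1}{2} - 98\right) + 36769 = - \frac{107}{2} + 36769 = \frac{73431}{2}$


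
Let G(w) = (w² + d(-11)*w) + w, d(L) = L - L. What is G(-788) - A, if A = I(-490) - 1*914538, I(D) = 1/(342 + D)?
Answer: 227134713/148 ≈ 1.5347e+6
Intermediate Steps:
d(L) = 0
G(w) = w + w² (G(w) = (w² + 0*w) + w = (w² + 0) + w = w² + w = w + w²)
A = -135351625/148 (A = 1/(342 - 490) - 1*914538 = 1/(-148) - 914538 = -1/148 - 914538 = -135351625/148 ≈ -9.1454e+5)
G(-788) - A = -788*(1 - 788) - 1*(-135351625/148) = -788*(-787) + 135351625/148 = 620156 + 135351625/148 = 227134713/148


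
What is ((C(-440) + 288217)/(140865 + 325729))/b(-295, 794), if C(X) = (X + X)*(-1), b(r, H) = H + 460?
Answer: 289097/585108876 ≈ 0.00049409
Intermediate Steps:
b(r, H) = 460 + H
C(X) = -2*X (C(X) = (2*X)*(-1) = -2*X)
((C(-440) + 288217)/(140865 + 325729))/b(-295, 794) = ((-2*(-440) + 288217)/(140865 + 325729))/(460 + 794) = ((880 + 288217)/466594)/1254 = (289097*(1/466594))*(1/1254) = (289097/466594)*(1/1254) = 289097/585108876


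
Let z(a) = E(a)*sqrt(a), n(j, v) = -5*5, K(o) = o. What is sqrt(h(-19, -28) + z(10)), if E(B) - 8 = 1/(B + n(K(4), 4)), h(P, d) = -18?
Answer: sqrt(-4050 + 1785*sqrt(10))/15 ≈ 2.6622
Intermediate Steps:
n(j, v) = -25
E(B) = 8 + 1/(-25 + B) (E(B) = 8 + 1/(B - 25) = 8 + 1/(-25 + B))
z(a) = sqrt(a)*(-199 + 8*a)/(-25 + a) (z(a) = ((-199 + 8*a)/(-25 + a))*sqrt(a) = sqrt(a)*(-199 + 8*a)/(-25 + a))
sqrt(h(-19, -28) + z(10)) = sqrt(-18 + sqrt(10)*(-199 + 8*10)/(-25 + 10)) = sqrt(-18 + sqrt(10)*(-199 + 80)/(-15)) = sqrt(-18 + sqrt(10)*(-1/15)*(-119)) = sqrt(-18 + 119*sqrt(10)/15)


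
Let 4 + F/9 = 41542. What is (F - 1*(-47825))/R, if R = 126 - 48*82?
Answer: -421667/3810 ≈ -110.67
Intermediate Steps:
F = 373842 (F = -36 + 9*41542 = -36 + 373878 = 373842)
R = -3810 (R = 126 - 3936 = -3810)
(F - 1*(-47825))/R = (373842 - 1*(-47825))/(-3810) = (373842 + 47825)*(-1/3810) = 421667*(-1/3810) = -421667/3810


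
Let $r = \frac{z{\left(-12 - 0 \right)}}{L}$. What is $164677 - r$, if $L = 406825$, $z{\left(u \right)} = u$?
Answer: $\frac{66994720537}{406825} \approx 1.6468 \cdot 10^{5}$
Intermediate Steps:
$r = - \frac{12}{406825}$ ($r = \frac{-12 - 0}{406825} = \left(-12 + 0\right) \frac{1}{406825} = \left(-12\right) \frac{1}{406825} = - \frac{12}{406825} \approx -2.9497 \cdot 10^{-5}$)
$164677 - r = 164677 - - \frac{12}{406825} = 164677 + \frac{12}{406825} = \frac{66994720537}{406825}$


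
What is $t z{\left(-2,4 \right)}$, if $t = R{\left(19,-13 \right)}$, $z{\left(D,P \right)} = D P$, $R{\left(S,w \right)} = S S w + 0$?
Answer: $37544$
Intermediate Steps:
$R{\left(S,w \right)} = w S^{2}$ ($R{\left(S,w \right)} = S^{2} w + 0 = w S^{2} + 0 = w S^{2}$)
$t = -4693$ ($t = - 13 \cdot 19^{2} = \left(-13\right) 361 = -4693$)
$t z{\left(-2,4 \right)} = - 4693 \left(\left(-2\right) 4\right) = \left(-4693\right) \left(-8\right) = 37544$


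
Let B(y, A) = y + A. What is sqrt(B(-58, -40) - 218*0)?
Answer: 7*I*sqrt(2) ≈ 9.8995*I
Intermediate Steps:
B(y, A) = A + y
sqrt(B(-58, -40) - 218*0) = sqrt((-40 - 58) - 218*0) = sqrt(-98 + 0) = sqrt(-98) = 7*I*sqrt(2)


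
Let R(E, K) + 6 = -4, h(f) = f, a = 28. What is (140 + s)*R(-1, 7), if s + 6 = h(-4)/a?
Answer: -9370/7 ≈ -1338.6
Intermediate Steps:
R(E, K) = -10 (R(E, K) = -6 - 4 = -10)
s = -43/7 (s = -6 - 4/28 = -6 - 4*1/28 = -6 - ⅐ = -43/7 ≈ -6.1429)
(140 + s)*R(-1, 7) = (140 - 43/7)*(-10) = (937/7)*(-10) = -9370/7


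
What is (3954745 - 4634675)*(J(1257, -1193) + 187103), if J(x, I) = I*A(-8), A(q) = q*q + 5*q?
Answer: -107749187030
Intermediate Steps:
A(q) = q**2 + 5*q
J(x, I) = 24*I (J(x, I) = I*(-8*(5 - 8)) = I*(-8*(-3)) = I*24 = 24*I)
(3954745 - 4634675)*(J(1257, -1193) + 187103) = (3954745 - 4634675)*(24*(-1193) + 187103) = -679930*(-28632 + 187103) = -679930*158471 = -107749187030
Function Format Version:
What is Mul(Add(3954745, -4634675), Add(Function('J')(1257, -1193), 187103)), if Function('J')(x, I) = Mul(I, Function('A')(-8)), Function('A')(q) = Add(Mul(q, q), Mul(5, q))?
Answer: -107749187030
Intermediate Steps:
Function('A')(q) = Add(Pow(q, 2), Mul(5, q))
Function('J')(x, I) = Mul(24, I) (Function('J')(x, I) = Mul(I, Mul(-8, Add(5, -8))) = Mul(I, Mul(-8, -3)) = Mul(I, 24) = Mul(24, I))
Mul(Add(3954745, -4634675), Add(Function('J')(1257, -1193), 187103)) = Mul(Add(3954745, -4634675), Add(Mul(24, -1193), 187103)) = Mul(-679930, Add(-28632, 187103)) = Mul(-679930, 158471) = -107749187030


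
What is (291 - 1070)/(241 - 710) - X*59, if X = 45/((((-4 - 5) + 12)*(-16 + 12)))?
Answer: 418181/1876 ≈ 222.91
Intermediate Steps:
X = -15/4 (X = 45/(((-9 + 12)*(-4))) = 45/((3*(-4))) = 45/(-12) = 45*(-1/12) = -15/4 ≈ -3.7500)
(291 - 1070)/(241 - 710) - X*59 = (291 - 1070)/(241 - 710) - (-15)*59/4 = -779/(-469) - 1*(-885/4) = -779*(-1/469) + 885/4 = 779/469 + 885/4 = 418181/1876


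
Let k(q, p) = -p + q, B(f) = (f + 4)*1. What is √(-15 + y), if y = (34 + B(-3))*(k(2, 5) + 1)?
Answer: I*√85 ≈ 9.2195*I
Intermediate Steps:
B(f) = 4 + f (B(f) = (4 + f)*1 = 4 + f)
k(q, p) = q - p
y = -70 (y = (34 + (4 - 3))*((2 - 1*5) + 1) = (34 + 1)*((2 - 5) + 1) = 35*(-3 + 1) = 35*(-2) = -70)
√(-15 + y) = √(-15 - 70) = √(-85) = I*√85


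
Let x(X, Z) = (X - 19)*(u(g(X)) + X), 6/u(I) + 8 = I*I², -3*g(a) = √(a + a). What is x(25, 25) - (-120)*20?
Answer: 24998394/9793 - 30375*√2/9793 ≈ 2548.3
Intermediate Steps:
g(a) = -√2*√a/3 (g(a) = -√(a + a)/3 = -√2*√a/3)
u(I) = 6/(-8 + I³) (u(I) = 6/(-8 + I*I²) = 6/(-8 + I³))
x(X, Z) = (-19 + X)*(X + 6/(-8 - 2*√2*X^(3/2)/27)) (x(X, Z) = (X - 19)*(6/(-8 + (-√2*√X/3)³) + X) = (-19 + X)*(6/(-8 - 2*√2*X^(3/2)/27) + X) = (-19 + X)*(X + 6/(-8 - 2*√2*X^(3/2)/27)))
x(25, 25) - (-120)*20 = (1539 - 81*25 + 25*(-19 + 25)*(108 + √2*25^(3/2)))/(108 + √2*25^(3/2)) - (-120)*20 = (1539 - 2025 + 25*6*(108 + √2*125))/(108 + √2*125) - 1*(-2400) = (1539 - 2025 + 25*6*(108 + 125*√2))/(108 + 125*√2) + 2400 = (1539 - 2025 + (16200 + 18750*√2))/(108 + 125*√2) + 2400 = (15714 + 18750*√2)/(108 + 125*√2) + 2400 = 2400 + (15714 + 18750*√2)/(108 + 125*√2)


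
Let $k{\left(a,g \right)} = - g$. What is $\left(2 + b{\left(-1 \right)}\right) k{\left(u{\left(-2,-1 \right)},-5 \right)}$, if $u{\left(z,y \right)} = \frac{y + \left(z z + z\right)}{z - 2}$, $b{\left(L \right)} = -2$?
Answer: $0$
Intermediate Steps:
$u{\left(z,y \right)} = \frac{y + z + z^{2}}{-2 + z}$ ($u{\left(z,y \right)} = \frac{y + \left(z^{2} + z\right)}{-2 + z} = \frac{y + \left(z + z^{2}\right)}{-2 + z} = \frac{y + z + z^{2}}{-2 + z}$)
$\left(2 + b{\left(-1 \right)}\right) k{\left(u{\left(-2,-1 \right)},-5 \right)} = \left(2 - 2\right) \left(\left(-1\right) \left(-5\right)\right) = 0 \cdot 5 = 0$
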